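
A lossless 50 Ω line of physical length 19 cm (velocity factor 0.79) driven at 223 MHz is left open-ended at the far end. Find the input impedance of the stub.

λ = v/f = 0.79·c / 223 MHz = 1.06 m
βl = 2π·l/λ = 2π × 0.179 = 64.4°
tan(βl) = 2.08
For an open-ended stub, Z_in = −jZ_0·cot(βl) = −jZ_0/tan(βl)

Z_in ≈ −j24 Ω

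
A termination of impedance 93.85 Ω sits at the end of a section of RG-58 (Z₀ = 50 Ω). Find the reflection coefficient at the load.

Γ = (Z_L − Z_0)/(Z_L + Z_0) = (93.85 − 50)/(93.85 + 50) = 43.85/143.8

Γ = 0.305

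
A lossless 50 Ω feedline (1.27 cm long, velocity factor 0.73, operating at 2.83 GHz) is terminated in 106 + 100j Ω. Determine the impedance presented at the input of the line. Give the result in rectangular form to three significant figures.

Z_in ≈ 22.3 − j44.7 Ω

λ = v/f = 0.73·c / 2.83 GHz = 0.0774 m
βl = 2π·l/λ = 2π × 0.164 = 59.1°
tan(βl) = tan(59.1°) = 1.67
Z_in = Z_0·(Z_L + jZ_0·tanβl)/(Z_0 + jZ_L·tanβl)
     = 50·(106 + j183)/(-117 + j177)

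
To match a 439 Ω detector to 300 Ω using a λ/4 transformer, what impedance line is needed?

Z_qwt ≈ 363 Ω

Z_qwt = √(Z_0·R_L) = √(300 × 439) = √131700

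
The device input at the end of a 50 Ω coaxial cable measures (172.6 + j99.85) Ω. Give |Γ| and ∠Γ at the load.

Γ = (Z_L − Z_0)/(Z_L + Z_0) = (122.6 + j99.85)/(222.6 + j99.85)
|Γ| = 158/244 = 0.648

Γ ≈ 0.648 ∠ 15°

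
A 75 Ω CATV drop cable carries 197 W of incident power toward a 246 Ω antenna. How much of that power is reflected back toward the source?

Γ = (246 − 75)/(246 + 75) = 0.533
|Γ|² = 0.284
P_refl = |Γ|²·P_inc = 55.9 W, P_del = (1 − |Γ|²)·P_inc = 141 W

P_reflected ≈ 55.9 W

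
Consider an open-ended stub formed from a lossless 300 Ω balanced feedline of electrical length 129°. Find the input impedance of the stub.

tan(βl) = -1.23
For an open-ended stub, Z_in = −jZ_0·cot(βl) = −jZ_0/tan(βl)

Z_in ≈ +j243 Ω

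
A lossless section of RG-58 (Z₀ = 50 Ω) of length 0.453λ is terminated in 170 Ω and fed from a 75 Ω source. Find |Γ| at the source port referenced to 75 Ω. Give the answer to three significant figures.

βl = 2π × 0.453 = 163°
tan(βl) = -0.304
Z_in = Z_0·(Z_L + jZ_0·tanβl)/(Z_0 + jZ_L·tanβl) = 89.7 + j77.6 Ω
Γ_s = (Z_in − Z_s)/(Z_in + Z_s) = (14.7 + j77.6)/(165 + j77.6), |Γ_s| = 0.434

|Γ| ≈ 0.434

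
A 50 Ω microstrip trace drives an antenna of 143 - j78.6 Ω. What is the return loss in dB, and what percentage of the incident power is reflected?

Γ = (93 − j78.6)/(193 − j78.6), |Γ| = 0.584
RL = −20·log₁₀(0.584) = 4.67 dB
P_refl/P_inc = |Γ|² = 0.341

RL ≈ 4.67 dB; 34.1% of incident power reflected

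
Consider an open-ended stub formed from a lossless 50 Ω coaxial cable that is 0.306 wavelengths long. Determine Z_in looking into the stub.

βl = 2π × 0.306 = 110°
tan(βl) = -2.72
For an open-ended stub, Z_in = −jZ_0·cot(βl) = −jZ_0/tan(βl)

Z_in ≈ +j18.4 Ω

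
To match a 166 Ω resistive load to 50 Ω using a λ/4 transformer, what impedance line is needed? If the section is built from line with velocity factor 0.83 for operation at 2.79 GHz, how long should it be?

Z_qwt = √(Z_0·R_L) = √(50 × 166) = √8300
λ = 0.83·c/f = 0.0892 m, so l = λ/4 = 0.0223 m

Z_qwt ≈ 91.1 Ω; length ≈ 2.23 cm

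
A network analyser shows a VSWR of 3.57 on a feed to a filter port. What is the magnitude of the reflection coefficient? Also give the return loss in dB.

|Γ| ≈ 0.562; return loss ≈ 5 dB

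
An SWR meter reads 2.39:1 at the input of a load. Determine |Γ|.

|Γ| ≈ 0.41

|Γ| = (S − 1)/(S + 1) = (2.39 − 1)/(2.39 + 1) = 1.39/3.39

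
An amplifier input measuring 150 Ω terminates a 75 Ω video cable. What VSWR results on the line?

VSWR ≈ 2

Γ = (150 − 75)/(150 + 75) = 0.333
VSWR = (1 + 0.333)/(1 − 0.333)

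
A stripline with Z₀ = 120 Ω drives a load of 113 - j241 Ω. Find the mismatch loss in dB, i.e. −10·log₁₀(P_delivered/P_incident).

Γ = (-7 − j241)/(233 − j241), |Γ| = 0.719
|Γ|² = 0.517, so P_del/P_inc = 1 − |Γ|² = 0.483
ML = −10·log₁₀(1 − |Γ|²)

mismatch loss ≈ 3.16 dB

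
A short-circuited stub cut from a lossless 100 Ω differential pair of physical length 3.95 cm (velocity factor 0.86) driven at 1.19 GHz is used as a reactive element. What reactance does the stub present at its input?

λ = v/f = 0.86·c / 1.19 GHz = 0.217 m
βl = 2π·l/λ = 2π × 0.182 = 65.6°
tan(βl) = 2.2
For a short-circuited stub, Z_in = jZ_0·tan(βl)

X_in ≈ 220 Ω (inductive)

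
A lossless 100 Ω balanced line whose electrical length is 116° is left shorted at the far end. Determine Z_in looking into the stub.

tan(βl) = -2.05
For a shorted stub, Z_in = jZ_0·tan(βl)

Z_in ≈ −j205 Ω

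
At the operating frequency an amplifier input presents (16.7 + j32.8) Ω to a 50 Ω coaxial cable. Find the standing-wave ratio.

Γ = (Z_L − Z_0)/(Z_L + Z_0) = (-33.3 + j32.8)/(66.7 + j32.8)
|Γ| = 46.7/74.3 = 0.629
VSWR = (1 + |Γ|)/(1 − |Γ|) = 1.63/0.371

VSWR ≈ 4.39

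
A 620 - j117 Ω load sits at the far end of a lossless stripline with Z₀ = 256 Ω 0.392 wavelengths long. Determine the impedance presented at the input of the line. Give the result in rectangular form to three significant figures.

Z_in ≈ 243 + j239 Ω

βl = 2π × 0.392 = 141°
tan(βl) = tan(141°) = -0.806
Z_in = Z_0·(Z_L + jZ_0·tanβl)/(Z_0 + jZ_L·tanβl)
     = 256·(620 − j323)/(162 − j500)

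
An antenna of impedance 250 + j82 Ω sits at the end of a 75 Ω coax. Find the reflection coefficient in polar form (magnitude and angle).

Γ = (Z_L − Z_0)/(Z_L + Z_0) = (175 + j82)/(325 + j82)
|Γ| = 193/335 = 0.577

Γ ≈ 0.577 ∠ 10.9°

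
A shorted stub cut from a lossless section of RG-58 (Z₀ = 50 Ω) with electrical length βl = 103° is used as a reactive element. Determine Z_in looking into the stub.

tan(βl) = -4.33
For a shorted stub, Z_in = jZ_0·tan(βl)

Z_in ≈ −j217 Ω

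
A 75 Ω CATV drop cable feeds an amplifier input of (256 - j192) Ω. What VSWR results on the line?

Γ = (Z_L − Z_0)/(Z_L + Z_0) = (181 − j192)/(331 − j192)
|Γ| = 264/383 = 0.69
VSWR = (1 + |Γ|)/(1 − |Γ|) = 1.69/0.31

VSWR ≈ 5.44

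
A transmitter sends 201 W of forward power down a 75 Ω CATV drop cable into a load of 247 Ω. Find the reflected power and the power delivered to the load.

Γ = (247 − 75)/(247 + 75) = 0.534
|Γ|² = 0.285
P_refl = |Γ|²·P_inc = 57.4 W, P_del = (1 − |Γ|²)·P_inc = 144 W

P_reflected ≈ 57.4 W; P_delivered ≈ 144 W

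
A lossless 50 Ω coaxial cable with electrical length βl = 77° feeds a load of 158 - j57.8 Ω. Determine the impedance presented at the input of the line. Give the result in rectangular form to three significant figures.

Z_in ≈ 14 − j5.41 Ω

tan(βl) = tan(77°) = 4.33
Z_in = Z_0·(Z_L + jZ_0·tanβl)/(Z_0 + jZ_L·tanβl)
     = 50·(158 + j159)/(300 + j684)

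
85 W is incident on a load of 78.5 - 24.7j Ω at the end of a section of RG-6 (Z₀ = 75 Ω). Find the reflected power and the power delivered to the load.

P_reflected ≈ 2.19 W; P_delivered ≈ 82.8 W

|Γ| = |(3.5 − j24.7)/(153.5 − j24.7)| = 0.16
|Γ|² = 0.0257
P_refl = |Γ|²·P_inc = 2.19 W, P_del = (1 − |Γ|²)·P_inc = 82.8 W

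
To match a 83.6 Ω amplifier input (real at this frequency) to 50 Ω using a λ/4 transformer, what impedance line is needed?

Z_qwt ≈ 64.7 Ω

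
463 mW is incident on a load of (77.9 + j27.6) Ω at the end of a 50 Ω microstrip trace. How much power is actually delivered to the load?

P_delivered ≈ 421 mW

|Γ| = |(27.9 + j27.6)/(127.9 + j27.6)| = 0.3
|Γ|² = 0.09
P_refl = |Γ|²·P_inc = 41.7 mW, P_del = (1 − |Γ|²)·P_inc = 421 mW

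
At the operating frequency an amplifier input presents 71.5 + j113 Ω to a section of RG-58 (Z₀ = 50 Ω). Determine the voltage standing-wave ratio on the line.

Γ = (Z_L − Z_0)/(Z_L + Z_0) = (21.5 + j113)/(121.5 + j113)
|Γ| = 115/166 = 0.693
VSWR = (1 + |Γ|)/(1 − |Γ|) = 1.69/0.307

VSWR ≈ 5.52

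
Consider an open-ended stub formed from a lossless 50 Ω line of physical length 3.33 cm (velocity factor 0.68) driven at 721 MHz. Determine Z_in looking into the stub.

Z_in ≈ −j54.8 Ω

λ = v/f = 0.68·c / 721 MHz = 0.283 m
βl = 2π·l/λ = 2π × 0.118 = 42.4°
tan(βl) = 0.912
For an open-ended stub, Z_in = −jZ_0·cot(βl) = −jZ_0/tan(βl)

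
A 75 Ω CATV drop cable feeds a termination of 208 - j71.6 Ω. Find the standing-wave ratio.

VSWR ≈ 3.14

Γ = (Z_L − Z_0)/(Z_L + Z_0) = (133 − j71.6)/(283 − j71.6)
|Γ| = 151/292 = 0.517
VSWR = (1 + |Γ|)/(1 − |Γ|) = 1.52/0.483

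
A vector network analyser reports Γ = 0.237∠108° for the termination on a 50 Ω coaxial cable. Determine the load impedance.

Z_L ≈ 39.2 + j18.7 Ω

Z_L = Z_0·(1 + Γ)/(1 − Γ) = 50·(0.927 + j0.225)/(1.07 − j0.225)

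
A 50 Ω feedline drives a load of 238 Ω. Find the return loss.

RL ≈ 3.7 dB

Γ = (238 − 50)/(238 + 50) = 0.653
RL = −20·log₁₀|Γ| = −20·log₁₀(0.653)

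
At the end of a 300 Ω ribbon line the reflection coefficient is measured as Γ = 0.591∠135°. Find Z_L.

Z_L = Z_0·(1 + Γ)/(1 − Γ) = 300·(0.582 + j0.418)/(1.42 − j0.418)

Z_L ≈ 89.3 + j115 Ω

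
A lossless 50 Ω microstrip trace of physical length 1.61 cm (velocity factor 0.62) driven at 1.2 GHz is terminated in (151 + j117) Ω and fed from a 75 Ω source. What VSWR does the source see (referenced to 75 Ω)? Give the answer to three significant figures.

λ = v/f = 0.62·c / 1.2 GHz = 0.155 m
βl = 2π·l/λ = 2π × 0.104 = 37.4°
tan(βl) = 0.764
Z_in = Z_0·(Z_L + jZ_0·tanβl)/(Z_0 + jZ_L·tanβl) = 40.2 − j79.1 Ω
Γ_s = (Z_in − Z_s)/(Z_in + Z_s) = (-34.8 − j79.1)/(115 − j79.1), |Γ_s| = 0.619
VSWR = (1 + |Γ_s|)/(1 − |Γ_s|)

VSWR ≈ 4.24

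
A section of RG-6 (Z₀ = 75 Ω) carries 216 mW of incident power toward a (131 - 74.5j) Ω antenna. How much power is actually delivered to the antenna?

P_delivered ≈ 177 mW

|Γ| = |(56 − j74.5)/(206 − j74.5)| = 0.425
|Γ|² = 0.181
P_refl = |Γ|²·P_inc = 39.1 mW, P_del = (1 − |Γ|²)·P_inc = 177 mW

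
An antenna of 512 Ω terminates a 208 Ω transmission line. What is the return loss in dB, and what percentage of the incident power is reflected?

RL ≈ 7.49 dB; 17.8% of incident power reflected

Γ = (512 − 208)/(512 + 208) = 0.422
RL = −20·log₁₀(0.422) = 7.49 dB
P_refl/P_inc = |Γ|² = 0.178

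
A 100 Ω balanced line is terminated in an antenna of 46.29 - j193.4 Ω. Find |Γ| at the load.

|Γ| ≈ 0.828

Γ = (Z_L − Z_0)/(Z_L + Z_0) = (-53.71 − j193.4)/(146.3 − j193.4)
|Γ| = 201/242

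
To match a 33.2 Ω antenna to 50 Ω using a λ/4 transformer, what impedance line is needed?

Z_qwt ≈ 40.7 Ω

Z_qwt = √(Z_0·R_L) = √(50 × 33.2) = √1660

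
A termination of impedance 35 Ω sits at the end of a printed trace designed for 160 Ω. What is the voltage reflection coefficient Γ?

Γ = -0.641

Γ = (Z_L − Z_0)/(Z_L + Z_0) = (35 − 160)/(35 + 160) = -125/195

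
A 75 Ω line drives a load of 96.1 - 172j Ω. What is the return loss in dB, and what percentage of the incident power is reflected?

Γ = (21.1 − j172)/(171.1 − j172), |Γ| = 0.714
RL = −20·log₁₀(0.714) = 2.92 dB
P_refl/P_inc = |Γ|² = 0.51

RL ≈ 2.92 dB; 51% of incident power reflected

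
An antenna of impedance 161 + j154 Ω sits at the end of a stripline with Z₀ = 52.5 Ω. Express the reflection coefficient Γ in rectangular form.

Γ = (Z_L − Z_0)/(Z_L + Z_0) = (108.5 + j154)/(213.5 + j154)

Γ ≈ 0.677 + j0.233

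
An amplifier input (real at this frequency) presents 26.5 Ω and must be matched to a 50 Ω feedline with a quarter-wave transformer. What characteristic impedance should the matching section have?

Z_qwt ≈ 36.4 Ω

Z_qwt = √(Z_0·R_L) = √(50 × 26.5) = √1325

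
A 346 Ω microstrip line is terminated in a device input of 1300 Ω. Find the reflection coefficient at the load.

Γ = (Z_L − Z_0)/(Z_L + Z_0) = (1300 − 346)/(1300 + 346) = 954/1646

Γ = 0.58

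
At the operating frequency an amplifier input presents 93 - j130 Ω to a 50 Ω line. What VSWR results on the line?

Γ = (Z_L − Z_0)/(Z_L + Z_0) = (43 − j130)/(143 − j130)
|Γ| = 137/193 = 0.709
VSWR = (1 + |Γ|)/(1 − |Γ|) = 1.71/0.291

VSWR ≈ 5.86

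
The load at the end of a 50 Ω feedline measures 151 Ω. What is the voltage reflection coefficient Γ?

Γ = 0.502

Γ = (Z_L − Z_0)/(Z_L + Z_0) = (151 − 50)/(151 + 50) = 101/201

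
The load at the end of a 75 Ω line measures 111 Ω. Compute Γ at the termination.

Γ = 0.194

Γ = (Z_L − Z_0)/(Z_L + Z_0) = (111 − 75)/(111 + 75) = 36/186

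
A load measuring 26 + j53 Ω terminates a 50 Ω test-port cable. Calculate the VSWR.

Γ = (Z_L − Z_0)/(Z_L + Z_0) = (-24 + j53)/(76 + j53)
|Γ| = 58.2/92.7 = 0.628
VSWR = (1 + |Γ|)/(1 − |Γ|) = 1.63/0.372

VSWR ≈ 4.38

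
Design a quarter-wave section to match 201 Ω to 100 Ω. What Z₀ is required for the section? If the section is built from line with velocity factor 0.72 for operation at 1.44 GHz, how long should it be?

Z_qwt = √(Z_0·R_L) = √(100 × 201) = √20100
λ = 0.72·c/f = 0.15 m, so l = λ/4 = 0.0375 m

Z_qwt ≈ 142 Ω; length ≈ 3.75 cm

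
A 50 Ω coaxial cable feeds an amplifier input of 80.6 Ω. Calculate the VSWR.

Γ = (80.6 − 50)/(80.6 + 50) = 0.234
VSWR = (1 + 0.234)/(1 − 0.234)

VSWR ≈ 1.61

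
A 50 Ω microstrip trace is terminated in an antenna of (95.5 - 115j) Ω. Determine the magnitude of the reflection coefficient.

|Γ| ≈ 0.667

Γ = (Z_L − Z_0)/(Z_L + Z_0) = (45.5 − j115)/(145.5 − j115)
|Γ| = 124/185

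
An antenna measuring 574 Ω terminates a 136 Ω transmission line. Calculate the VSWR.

VSWR ≈ 4.22

For a purely resistive load, VSWR = R_L/Z_0 or Z_0/R_L (whichever > 1) = 574/136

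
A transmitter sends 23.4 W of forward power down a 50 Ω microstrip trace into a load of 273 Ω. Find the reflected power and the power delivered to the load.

P_reflected ≈ 11.2 W; P_delivered ≈ 12.2 W

Γ = (273 − 50)/(273 + 50) = 0.69
|Γ|² = 0.477
P_refl = |Γ|²·P_inc = 11.2 W, P_del = (1 − |Γ|²)·P_inc = 12.2 W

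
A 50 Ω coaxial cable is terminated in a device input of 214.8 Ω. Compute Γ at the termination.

Γ = 0.622

Γ = (Z_L − Z_0)/(Z_L + Z_0) = (214.8 − 50)/(214.8 + 50) = 164.8/264.8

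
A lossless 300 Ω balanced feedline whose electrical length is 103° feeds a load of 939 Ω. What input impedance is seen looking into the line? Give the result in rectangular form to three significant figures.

tan(βl) = tan(103°) = -4.33
Z_in = Z_0·(Z_L + jZ_0·tanβl)/(Z_0 + jZ_L·tanβl)
     = 300·(939 − j1300)/(300 − j4070)

Z_in ≈ 100 + j61.9 Ω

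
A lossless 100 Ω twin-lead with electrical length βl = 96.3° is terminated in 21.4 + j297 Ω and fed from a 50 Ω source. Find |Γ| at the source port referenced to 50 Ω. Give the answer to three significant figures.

tan(βl) = -9.06
Z_in = Z_0·(Z_L + jZ_0·tanβl)/(Z_0 + jZ_L·tanβl) = 2.27 − j21.7 Ω
Γ_s = (Z_in − Z_s)/(Z_in + Z_s) = (-47.7 − j21.7)/(52.3 − j21.7), |Γ_s| = 0.926

|Γ| ≈ 0.926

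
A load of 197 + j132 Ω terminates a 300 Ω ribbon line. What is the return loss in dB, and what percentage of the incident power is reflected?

RL ≈ 9.75 dB; 10.6% of incident power reflected

Γ = (-103 + j132)/(497 + j132), |Γ| = 0.326
RL = −20·log₁₀(0.326) = 9.75 dB
P_refl/P_inc = |Γ|² = 0.106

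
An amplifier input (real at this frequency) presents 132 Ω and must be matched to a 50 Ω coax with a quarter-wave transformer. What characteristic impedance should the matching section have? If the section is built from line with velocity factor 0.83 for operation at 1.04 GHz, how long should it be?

Z_qwt ≈ 81.2 Ω; length ≈ 5.99 cm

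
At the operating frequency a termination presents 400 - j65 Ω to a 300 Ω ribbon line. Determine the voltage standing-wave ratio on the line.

VSWR ≈ 1.41

Γ = (Z_L − Z_0)/(Z_L + Z_0) = (100 − j65)/(700 − j65)
|Γ| = 119/703 = 0.17
VSWR = (1 + |Γ|)/(1 − |Γ|) = 1.17/0.83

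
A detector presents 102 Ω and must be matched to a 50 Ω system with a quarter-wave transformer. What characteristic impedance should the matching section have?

Z_qwt ≈ 71.4 Ω

Z_qwt = √(Z_0·R_L) = √(50 × 102) = √5100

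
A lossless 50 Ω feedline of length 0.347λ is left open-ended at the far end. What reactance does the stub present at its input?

X_in ≈ 34.9 Ω (inductive)

βl = 2π × 0.347 = 125°
tan(βl) = -1.43
For an open-ended stub, Z_in = −jZ_0·cot(βl) = −jZ_0/tan(βl)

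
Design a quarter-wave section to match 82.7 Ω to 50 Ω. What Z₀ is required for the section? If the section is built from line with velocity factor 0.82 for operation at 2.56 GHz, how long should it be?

Z_qwt ≈ 64.3 Ω; length ≈ 2.4 cm

Z_qwt = √(Z_0·R_L) = √(50 × 82.7) = √4135
λ = 0.82·c/f = 0.0961 m, so l = λ/4 = 0.024 m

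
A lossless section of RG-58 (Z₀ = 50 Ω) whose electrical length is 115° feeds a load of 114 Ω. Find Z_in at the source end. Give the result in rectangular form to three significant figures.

Z_in ≈ 25.6 + j18.1 Ω

tan(βl) = tan(115°) = -2.14
Z_in = Z_0·(Z_L + jZ_0·tanβl)/(Z_0 + jZ_L·tanβl)
     = 50·(114 − j107)/(50 − j244)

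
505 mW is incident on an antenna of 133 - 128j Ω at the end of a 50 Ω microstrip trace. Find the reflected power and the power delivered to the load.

|Γ| = |(83 − j128)/(183 − j128)| = 0.683
|Γ|² = 0.467
P_refl = |Γ|²·P_inc = 236 mW, P_del = (1 − |Γ|²)·P_inc = 269 mW

P_reflected ≈ 236 mW; P_delivered ≈ 269 mW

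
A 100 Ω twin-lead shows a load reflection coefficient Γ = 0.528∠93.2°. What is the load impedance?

Z_L ≈ 53.9 + j78.8 Ω

Z_L = Z_0·(1 + Γ)/(1 − Γ) = 100·(0.971 + j0.527)/(1.03 − j0.527)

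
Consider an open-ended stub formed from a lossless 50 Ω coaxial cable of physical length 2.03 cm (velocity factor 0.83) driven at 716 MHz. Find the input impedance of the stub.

Z_in ≈ −j130 Ω

λ = v/f = 0.83·c / 716 MHz = 0.348 m
βl = 2π·l/λ = 2π × 0.0584 = 21°
tan(βl) = 0.384
For an open-ended stub, Z_in = −jZ_0·cot(βl) = −jZ_0/tan(βl)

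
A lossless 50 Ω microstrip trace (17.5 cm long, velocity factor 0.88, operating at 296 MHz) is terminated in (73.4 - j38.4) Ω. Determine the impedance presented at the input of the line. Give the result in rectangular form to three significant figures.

Z_in ≈ 24.2 + j0.879 Ω

λ = v/f = 0.88·c / 296 MHz = 0.892 m
βl = 2π·l/λ = 2π × 0.196 = 70.6°
tan(βl) = tan(70.6°) = 2.85
Z_in = Z_0·(Z_L + jZ_0·tanβl)/(Z_0 + jZ_L·tanβl)
     = 50·(73.4 + j104)/(159 + j209)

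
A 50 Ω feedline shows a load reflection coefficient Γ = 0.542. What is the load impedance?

Z_L = Z_0·(1 + Γ)/(1 − Γ) = 50·(1.54)/(0.458)

Z_L ≈ 168 Ω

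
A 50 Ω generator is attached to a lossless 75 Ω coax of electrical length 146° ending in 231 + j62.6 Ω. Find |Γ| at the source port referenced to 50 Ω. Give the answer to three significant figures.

tan(βl) = -0.675
Z_in = Z_0·(Z_L + jZ_0·tanβl)/(Z_0 + jZ_L·tanβl) = 49.7 + j73.8 Ω
Γ_s = (Z_in − Z_s)/(Z_in + Z_s) = (-0.273 + j73.8)/(99.7 + j73.8), |Γ_s| = 0.595

|Γ| ≈ 0.595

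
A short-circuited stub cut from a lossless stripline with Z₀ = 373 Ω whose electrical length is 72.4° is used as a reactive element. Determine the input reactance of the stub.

tan(βl) = 3.15
For a short-circuited stub, Z_in = jZ_0·tan(βl)

X_in ≈ 1180 Ω (inductive)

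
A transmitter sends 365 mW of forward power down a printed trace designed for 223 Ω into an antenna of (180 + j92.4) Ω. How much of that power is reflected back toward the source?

|Γ| = |(-43 + j92.4)/(403 + j92.4)| = 0.246
|Γ|² = 0.0608
P_refl = |Γ|²·P_inc = 22.2 mW, P_del = (1 − |Γ|²)·P_inc = 343 mW

P_reflected ≈ 22.2 mW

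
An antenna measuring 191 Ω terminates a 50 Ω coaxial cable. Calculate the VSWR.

VSWR ≈ 3.82

For a purely resistive load, VSWR = R_L/Z_0 or Z_0/R_L (whichever > 1) = 191/50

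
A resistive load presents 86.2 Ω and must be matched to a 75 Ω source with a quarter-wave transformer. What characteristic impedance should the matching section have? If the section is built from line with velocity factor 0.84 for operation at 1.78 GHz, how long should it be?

Z_qwt ≈ 80.4 Ω; length ≈ 3.54 cm

Z_qwt = √(Z_0·R_L) = √(75 × 86.2) = √6465
λ = 0.84·c/f = 0.142 m, so l = λ/4 = 0.0354 m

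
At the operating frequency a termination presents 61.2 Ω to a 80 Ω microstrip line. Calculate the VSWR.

Γ = (61.2 − 80)/(61.2 + 80) = -0.133
VSWR = (1 + 0.133)/(1 − 0.133)

VSWR ≈ 1.31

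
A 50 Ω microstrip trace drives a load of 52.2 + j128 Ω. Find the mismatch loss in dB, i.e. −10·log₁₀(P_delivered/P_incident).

mismatch loss ≈ 4.1 dB

Γ = (2.2 + j128)/(102.2 + j128), |Γ| = 0.782
|Γ|² = 0.611, so P_del/P_inc = 1 − |Γ|² = 0.389
ML = −10·log₁₀(1 − |Γ|²)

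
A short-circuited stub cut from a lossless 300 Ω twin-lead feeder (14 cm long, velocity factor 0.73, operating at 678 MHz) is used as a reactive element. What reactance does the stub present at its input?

λ = v/f = 0.73·c / 678 MHz = 0.323 m
βl = 2π·l/λ = 2π × 0.433 = 156°
tan(βl) = -0.445
For a short-circuited stub, Z_in = jZ_0·tan(βl)

X_in ≈ -133 Ω (capacitive)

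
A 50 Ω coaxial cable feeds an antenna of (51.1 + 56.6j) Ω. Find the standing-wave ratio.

Γ = (Z_L − Z_0)/(Z_L + Z_0) = (1.1 + j56.6)/(101.1 + j56.6)
|Γ| = 56.6/116 = 0.489
VSWR = (1 + |Γ|)/(1 − |Γ|) = 1.49/0.511

VSWR ≈ 2.91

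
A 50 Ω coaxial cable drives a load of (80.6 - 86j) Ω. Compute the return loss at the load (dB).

RL ≈ 4.68 dB

Γ = (30.6 − j86)/(130.6 − j86), |Γ| = 0.584
RL = −20·log₁₀|Γ| = −20·log₁₀(0.584)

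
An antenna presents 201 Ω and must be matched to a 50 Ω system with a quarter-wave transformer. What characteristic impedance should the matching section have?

Z_qwt ≈ 100 Ω

Z_qwt = √(Z_0·R_L) = √(50 × 201) = √10050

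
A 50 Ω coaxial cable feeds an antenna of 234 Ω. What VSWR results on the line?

VSWR ≈ 4.68

For a purely resistive load, VSWR = R_L/Z_0 or Z_0/R_L (whichever > 1) = 234/50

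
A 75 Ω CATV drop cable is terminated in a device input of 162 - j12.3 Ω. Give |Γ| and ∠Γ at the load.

Γ = (Z_L − Z_0)/(Z_L + Z_0) = (87 − j12.3)/(237 − j12.3)
|Γ| = 87.9/237 = 0.37

Γ ≈ 0.37 ∠ -5.08°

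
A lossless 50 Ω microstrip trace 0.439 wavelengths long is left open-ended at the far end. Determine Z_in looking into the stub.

Z_in ≈ +j124 Ω

βl = 2π × 0.439 = 158°
tan(βl) = -0.403
For an open-ended stub, Z_in = −jZ_0·cot(βl) = −jZ_0/tan(βl)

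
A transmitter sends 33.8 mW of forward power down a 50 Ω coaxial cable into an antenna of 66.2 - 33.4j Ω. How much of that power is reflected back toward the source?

|Γ| = |(16.2 − j33.4)/(116.2 − j33.4)| = 0.307
|Γ|² = 0.0943
P_refl = |Γ|²·P_inc = 3.19 mW, P_del = (1 − |Γ|²)·P_inc = 30.6 mW

P_reflected ≈ 3.19 mW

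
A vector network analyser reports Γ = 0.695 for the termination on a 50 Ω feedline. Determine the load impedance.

Z_L = Z_0·(1 + Γ)/(1 − Γ) = 50·(1.69)/(0.305)

Z_L ≈ 278 Ω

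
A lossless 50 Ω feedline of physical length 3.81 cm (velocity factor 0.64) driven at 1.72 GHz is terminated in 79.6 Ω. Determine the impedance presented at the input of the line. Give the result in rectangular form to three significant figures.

Z_in ≈ 38.2 + j16.8 Ω

λ = v/f = 0.64·c / 1.72 GHz = 0.112 m
βl = 2π·l/λ = 2π × 0.341 = 123°
tan(βl) = tan(123°) = -1.55
Z_in = Z_0·(Z_L + jZ_0·tanβl)/(Z_0 + jZ_L·tanβl)
     = 50·(79.6 − j77.4)/(50 − j123)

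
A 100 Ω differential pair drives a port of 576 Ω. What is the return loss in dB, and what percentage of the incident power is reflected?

RL ≈ 3.05 dB; 49.6% of incident power reflected

Γ = (576 − 100)/(576 + 100) = 0.704
RL = −20·log₁₀(0.704) = 3.05 dB
P_refl/P_inc = |Γ|² = 0.496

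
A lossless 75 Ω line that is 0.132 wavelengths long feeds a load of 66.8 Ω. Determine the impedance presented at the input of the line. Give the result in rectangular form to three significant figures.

βl = 2π × 0.132 = 47.5°
tan(βl) = tan(47.5°) = 1.09
Z_in = Z_0·(Z_L + jZ_0·tanβl)/(Z_0 + jZ_L·tanβl)
     = 75·(66.8 + j81.9)/(75 + j73)

Z_in ≈ 75.3 + j8.7 Ω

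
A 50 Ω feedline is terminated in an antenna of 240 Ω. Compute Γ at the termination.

Γ = 0.655

Γ = (Z_L − Z_0)/(Z_L + Z_0) = (240 − 50)/(240 + 50) = 190/290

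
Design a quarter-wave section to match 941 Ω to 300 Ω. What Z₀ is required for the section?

Z_qwt = √(Z_0·R_L) = √(300 × 941) = √282300

Z_qwt ≈ 531 Ω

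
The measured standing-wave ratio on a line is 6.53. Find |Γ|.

|Γ| ≈ 0.734

|Γ| = (S − 1)/(S + 1) = (6.53 − 1)/(6.53 + 1) = 5.53/7.53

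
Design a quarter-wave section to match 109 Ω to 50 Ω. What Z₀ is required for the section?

Z_qwt ≈ 73.8 Ω

Z_qwt = √(Z_0·R_L) = √(50 × 109) = √5450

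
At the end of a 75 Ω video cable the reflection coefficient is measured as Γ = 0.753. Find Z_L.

Z_L = Z_0·(1 + Γ)/(1 − Γ) = 75·(1.75)/(0.247)

Z_L ≈ 532 Ω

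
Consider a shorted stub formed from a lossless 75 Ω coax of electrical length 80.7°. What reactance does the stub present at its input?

tan(βl) = 6.11
For a shorted stub, Z_in = jZ_0·tan(βl)

X_in ≈ 458 Ω (inductive)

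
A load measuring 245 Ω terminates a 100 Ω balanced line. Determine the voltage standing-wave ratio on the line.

VSWR ≈ 2.45

For a purely resistive load, VSWR = R_L/Z_0 or Z_0/R_L (whichever > 1) = 245/100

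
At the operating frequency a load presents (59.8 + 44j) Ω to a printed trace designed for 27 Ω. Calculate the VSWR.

Γ = (Z_L − Z_0)/(Z_L + Z_0) = (32.8 + j44)/(86.8 + j44)
|Γ| = 54.9/97.3 = 0.564
VSWR = (1 + |Γ|)/(1 − |Γ|) = 1.56/0.436

VSWR ≈ 3.59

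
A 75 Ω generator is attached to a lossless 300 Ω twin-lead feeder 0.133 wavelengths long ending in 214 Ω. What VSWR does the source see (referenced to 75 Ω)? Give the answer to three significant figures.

βl = 2π × 0.133 = 47.9°
tan(βl) = 1.11
Z_in = Z_0·(Z_L + jZ_0·tanβl)/(Z_0 + jZ_L·tanβl) = 293 + j100 Ω
Γ_s = (Z_in − Z_s)/(Z_in + Z_s) = (218 + j100)/(368 + j100), |Γ_s| = 0.629
VSWR = (1 + |Γ_s|)/(1 − |Γ_s|)

VSWR ≈ 4.4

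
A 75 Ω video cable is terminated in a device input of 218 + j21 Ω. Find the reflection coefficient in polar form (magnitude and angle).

Γ = (Z_L − Z_0)/(Z_L + Z_0) = (143 + j21)/(293 + j21)
|Γ| = 145/294 = 0.492

Γ ≈ 0.492 ∠ 4.25°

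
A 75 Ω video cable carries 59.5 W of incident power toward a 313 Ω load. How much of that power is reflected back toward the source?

P_reflected ≈ 22.4 W

Γ = (313 − 75)/(313 + 75) = 0.613
|Γ|² = 0.376
P_refl = |Γ|²·P_inc = 22.4 W, P_del = (1 − |Γ|²)·P_inc = 37.1 W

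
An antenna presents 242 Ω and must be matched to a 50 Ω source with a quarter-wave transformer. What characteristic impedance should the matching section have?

Z_qwt ≈ 110 Ω

Z_qwt = √(Z_0·R_L) = √(50 × 242) = √12100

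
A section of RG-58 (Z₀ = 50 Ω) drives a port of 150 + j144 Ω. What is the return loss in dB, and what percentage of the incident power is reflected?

Γ = (100 + j144)/(200 + j144), |Γ| = 0.711
RL = −20·log₁₀(0.711) = 2.96 dB
P_refl/P_inc = |Γ|² = 0.506

RL ≈ 2.96 dB; 50.6% of incident power reflected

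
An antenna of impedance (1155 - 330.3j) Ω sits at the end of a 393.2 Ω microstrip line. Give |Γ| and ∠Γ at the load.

Γ = (Z_L − Z_0)/(Z_L + Z_0) = (761.8 − j330.3)/(1548 − j330.3)
|Γ| = 830/1580 = 0.525

Γ ≈ 0.525 ∠ -11.4°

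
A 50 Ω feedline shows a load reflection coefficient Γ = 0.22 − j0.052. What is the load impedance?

Z_L ≈ 77.6 − j8.51 Ω

Z_L = Z_0·(1 + Γ)/(1 − Γ) = 50·(1.22 − j0.052)/(0.78 + j0.052)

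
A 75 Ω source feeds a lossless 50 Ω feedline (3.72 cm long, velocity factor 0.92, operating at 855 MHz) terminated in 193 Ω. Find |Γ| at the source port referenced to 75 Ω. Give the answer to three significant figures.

λ = v/f = 0.92·c / 855 MHz = 0.323 m
βl = 2π·l/λ = 2π × 0.115 = 41.5°
tan(βl) = 0.884
Z_in = Z_0·(Z_L + jZ_0·tanβl)/(Z_0 + jZ_L·tanβl) = 27.2 − j48.6 Ω
Γ_s = (Z_in − Z_s)/(Z_in + Z_s) = (-47.8 − j48.6)/(102 − j48.6), |Γ_s| = 0.602

|Γ| ≈ 0.602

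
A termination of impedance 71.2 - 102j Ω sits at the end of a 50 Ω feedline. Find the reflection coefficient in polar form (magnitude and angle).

Γ ≈ 0.658 ∠ -38.2°

Γ = (Z_L − Z_0)/(Z_L + Z_0) = (21.2 − j102)/(121.2 − j102)
|Γ| = 104/158 = 0.658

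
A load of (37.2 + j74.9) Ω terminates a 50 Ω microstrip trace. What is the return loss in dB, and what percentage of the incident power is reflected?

Γ = (-12.8 + j74.9)/(87.2 + j74.9), |Γ| = 0.661
RL = −20·log₁₀(0.661) = 3.6 dB
P_refl/P_inc = |Γ|² = 0.437

RL ≈ 3.6 dB; 43.7% of incident power reflected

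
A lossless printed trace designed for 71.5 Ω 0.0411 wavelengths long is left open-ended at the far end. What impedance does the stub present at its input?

βl = 2π × 0.0411 = 14.8°
tan(βl) = 0.264
For an open-ended stub, Z_in = −jZ_0·cot(βl) = −jZ_0/tan(βl)

Z_in ≈ −j271 Ω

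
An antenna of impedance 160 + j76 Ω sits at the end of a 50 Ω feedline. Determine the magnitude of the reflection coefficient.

|Γ| ≈ 0.599

Γ = (Z_L − Z_0)/(Z_L + Z_0) = (110 + j76)/(210 + j76)
|Γ| = 134/223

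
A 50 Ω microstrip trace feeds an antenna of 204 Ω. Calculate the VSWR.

Γ = (204 − 50)/(204 + 50) = 0.606
VSWR = (1 + 0.606)/(1 − 0.606)

VSWR ≈ 4.08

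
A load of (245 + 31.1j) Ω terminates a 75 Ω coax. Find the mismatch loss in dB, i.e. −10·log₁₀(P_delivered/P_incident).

Γ = (170 + j31.1)/(320 + j31.1), |Γ| = 0.538
|Γ|² = 0.289, so P_del/P_inc = 1 − |Γ|² = 0.711
ML = −10·log₁₀(1 − |Γ|²)

mismatch loss ≈ 1.48 dB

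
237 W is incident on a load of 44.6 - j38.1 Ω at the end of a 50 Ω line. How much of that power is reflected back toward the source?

|Γ| = |(-5.4 − j38.1)/(94.6 − j38.1)| = 0.377
|Γ|² = 0.142
P_refl = |Γ|²·P_inc = 33.7 W, P_del = (1 − |Γ|²)·P_inc = 203 W

P_reflected ≈ 33.7 W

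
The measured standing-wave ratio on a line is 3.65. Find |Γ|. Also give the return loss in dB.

|Γ| = (S − 1)/(S + 1) = (3.65 − 1)/(3.65 + 1) = 2.65/4.65
RL = −20·log₁₀|Γ| = −20·log₁₀(0.57)

|Γ| ≈ 0.57; return loss ≈ 4.88 dB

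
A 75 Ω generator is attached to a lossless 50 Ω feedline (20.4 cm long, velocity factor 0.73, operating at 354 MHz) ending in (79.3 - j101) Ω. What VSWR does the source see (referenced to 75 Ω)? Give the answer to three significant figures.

λ = v/f = 0.73·c / 354 MHz = 0.619 m
βl = 2π·l/λ = 2π × 0.33 = 119°
tan(βl) = -1.83
Z_in = Z_0·(Z_L + jZ_0·tanβl)/(Z_0 + jZ_L·tanβl) = 22 + j47.8 Ω
Γ_s = (Z_in − Z_s)/(Z_in + Z_s) = (-53 + j47.8)/(97 + j47.8), |Γ_s| = 0.66
VSWR = (1 + |Γ_s|)/(1 − |Γ_s|)

VSWR ≈ 4.88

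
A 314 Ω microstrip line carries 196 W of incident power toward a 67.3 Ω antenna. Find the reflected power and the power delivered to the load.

Γ = (67.3 − 314)/(67.3 + 314) = -0.647
|Γ|² = 0.419
P_refl = |Γ|²·P_inc = 82 W, P_del = (1 − |Γ|²)·P_inc = 114 W

P_reflected ≈ 82 W; P_delivered ≈ 114 W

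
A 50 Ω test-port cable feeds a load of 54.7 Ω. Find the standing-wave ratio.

Γ = (54.7 − 50)/(54.7 + 50) = 0.0449
VSWR = (1 + 0.0449)/(1 − 0.0449)

VSWR ≈ 1.09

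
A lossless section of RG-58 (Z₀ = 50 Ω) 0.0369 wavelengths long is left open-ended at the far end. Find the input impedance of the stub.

βl = 2π × 0.0369 = 13.3°
tan(βl) = 0.236
For an open-ended stub, Z_in = −jZ_0·cot(βl) = −jZ_0/tan(βl)

Z_in ≈ −j212 Ω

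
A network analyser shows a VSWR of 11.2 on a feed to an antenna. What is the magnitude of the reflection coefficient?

|Γ| ≈ 0.836

|Γ| = (S − 1)/(S + 1) = (11.2 − 1)/(11.2 + 1) = 10.2/12.2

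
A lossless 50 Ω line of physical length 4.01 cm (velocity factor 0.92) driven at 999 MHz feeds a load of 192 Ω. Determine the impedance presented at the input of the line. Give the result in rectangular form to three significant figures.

λ = v/f = 0.92·c / 999 MHz = 0.276 m
βl = 2π·l/λ = 2π × 0.145 = 52.3°
tan(βl) = tan(52.3°) = 1.29
Z_in = Z_0·(Z_L + jZ_0·tanβl)/(Z_0 + jZ_L·tanβl)
     = 50·(192 + j64.6)/(50 + j248)

Z_in ≈ 20 − j34.7 Ω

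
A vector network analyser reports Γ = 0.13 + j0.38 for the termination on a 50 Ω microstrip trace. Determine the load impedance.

Z_L = Z_0·(1 + Γ)/(1 − Γ) = 50·(1.13 + j0.38)/(0.87 − j0.38)

Z_L ≈ 46.5 + j42.2 Ω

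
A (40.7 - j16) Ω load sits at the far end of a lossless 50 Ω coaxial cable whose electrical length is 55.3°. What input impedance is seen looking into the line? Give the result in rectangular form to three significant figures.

tan(βl) = tan(55.3°) = 1.44
Z_in = Z_0·(Z_L + jZ_0·tanβl)/(Z_0 + jZ_L·tanβl)
     = 50·(40.7 + j56.2)/(73.1 + j58.8)

Z_in ≈ 35.7 + j9.76 Ω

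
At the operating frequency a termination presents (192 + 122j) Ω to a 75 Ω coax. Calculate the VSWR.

Γ = (Z_L − Z_0)/(Z_L + Z_0) = (117 + j122)/(267 + j122)
|Γ| = 169/294 = 0.576
VSWR = (1 + |Γ|)/(1 − |Γ|) = 1.58/0.424

VSWR ≈ 3.72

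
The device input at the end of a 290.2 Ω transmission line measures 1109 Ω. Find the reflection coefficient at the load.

Γ = (Z_L − Z_0)/(Z_L + Z_0) = (1109 − 290.2)/(1109 + 290.2) = 818.8/1399

Γ = 0.585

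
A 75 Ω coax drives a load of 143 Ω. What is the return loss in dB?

RL ≈ 10.1 dB

Γ = (143 − 75)/(143 + 75) = 0.312
RL = −20·log₁₀|Γ| = −20·log₁₀(0.312)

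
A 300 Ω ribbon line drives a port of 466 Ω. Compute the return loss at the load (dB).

Γ = (466 − 300)/(466 + 300) = 0.217
RL = −20·log₁₀|Γ| = −20·log₁₀(0.217)

RL ≈ 13.3 dB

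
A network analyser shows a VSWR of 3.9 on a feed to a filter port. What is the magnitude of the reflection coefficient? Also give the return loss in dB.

|Γ| ≈ 0.592; return loss ≈ 4.56 dB

|Γ| = (S − 1)/(S + 1) = (3.9 − 1)/(3.9 + 1) = 2.9/4.9
RL = −20·log₁₀|Γ| = −20·log₁₀(0.592)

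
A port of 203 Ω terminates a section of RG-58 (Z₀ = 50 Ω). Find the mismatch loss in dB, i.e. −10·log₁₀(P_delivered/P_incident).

mismatch loss ≈ 1.98 dB

Γ = (203 − 50)/(203 + 50) = 0.605
|Γ|² = 0.366, so P_del/P_inc = 1 − |Γ|² = 0.634
ML = −10·log₁₀(1 − |Γ|²)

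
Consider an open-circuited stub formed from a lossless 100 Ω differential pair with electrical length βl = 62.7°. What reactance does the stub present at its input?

X_in ≈ -51.6 Ω (capacitive)

tan(βl) = 1.94
For an open-circuited stub, Z_in = −jZ_0·cot(βl) = −jZ_0/tan(βl)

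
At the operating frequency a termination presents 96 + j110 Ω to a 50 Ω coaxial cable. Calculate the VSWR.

VSWR ≈ 4.75

Γ = (Z_L − Z_0)/(Z_L + Z_0) = (46 + j110)/(146 + j110)
|Γ| = 119/183 = 0.652
VSWR = (1 + |Γ|)/(1 − |Γ|) = 1.65/0.348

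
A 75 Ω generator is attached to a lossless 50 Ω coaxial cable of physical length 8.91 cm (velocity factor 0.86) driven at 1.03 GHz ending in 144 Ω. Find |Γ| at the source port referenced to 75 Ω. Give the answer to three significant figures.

λ = v/f = 0.86·c / 1.03 GHz = 0.25 m
βl = 2π·l/λ = 2π × 0.356 = 128°
tan(βl) = -1.28
Z_in = Z_0·(Z_L + jZ_0·tanβl)/(Z_0 + jZ_L·tanβl) = 26.1 + j32.1 Ω
Γ_s = (Z_in − Z_s)/(Z_in + Z_s) = (-48.9 + j32.1)/(101 + j32.1), |Γ_s| = 0.552

|Γ| ≈ 0.552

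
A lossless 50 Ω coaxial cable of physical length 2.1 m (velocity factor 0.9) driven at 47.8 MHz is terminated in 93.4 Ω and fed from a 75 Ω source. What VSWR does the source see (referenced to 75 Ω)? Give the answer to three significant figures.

VSWR ≈ 2.16

λ = v/f = 0.9·c / 47.8 MHz = 5.65 m
βl = 2π·l/λ = 2π × 0.372 = 134°
tan(βl) = -1.04
Z_in = Z_0·(Z_L + jZ_0·tanβl)/(Z_0 + jZ_L·tanβl) = 40.7 + j27.1 Ω
Γ_s = (Z_in − Z_s)/(Z_in + Z_s) = (-34.3 + j27.1)/(116 + j27.1), |Γ_s| = 0.368
VSWR = (1 + |Γ_s|)/(1 − |Γ_s|)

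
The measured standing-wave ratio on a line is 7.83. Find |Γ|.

|Γ| ≈ 0.773

|Γ| = (S − 1)/(S + 1) = (7.83 − 1)/(7.83 + 1) = 6.83/8.83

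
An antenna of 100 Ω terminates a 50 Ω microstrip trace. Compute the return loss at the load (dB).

RL ≈ 9.54 dB

Γ = (100 − 50)/(100 + 50) = 0.333
RL = −20·log₁₀|Γ| = −20·log₁₀(0.333)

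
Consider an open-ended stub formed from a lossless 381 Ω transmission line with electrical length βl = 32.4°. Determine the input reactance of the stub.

X_in ≈ -600 Ω (capacitive)

tan(βl) = 0.635
For an open-ended stub, Z_in = −jZ_0·cot(βl) = −jZ_0/tan(βl)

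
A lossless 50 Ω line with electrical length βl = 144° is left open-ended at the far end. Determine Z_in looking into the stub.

Z_in ≈ +j68.8 Ω

tan(βl) = -0.727
For an open-ended stub, Z_in = −jZ_0·cot(βl) = −jZ_0/tan(βl)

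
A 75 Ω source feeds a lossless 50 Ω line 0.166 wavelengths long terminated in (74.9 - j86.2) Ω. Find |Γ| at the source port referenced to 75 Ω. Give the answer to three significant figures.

|Γ| ≈ 0.703

βl = 2π × 0.166 = 59.8°
tan(βl) = 1.72
Z_in = Z_0·(Z_L + jZ_0·tanβl)/(Z_0 + jZ_L·tanβl) = 13.3 − j8.72 Ω
Γ_s = (Z_in − Z_s)/(Z_in + Z_s) = (-61.7 − j8.72)/(88.3 − j8.72), |Γ_s| = 0.703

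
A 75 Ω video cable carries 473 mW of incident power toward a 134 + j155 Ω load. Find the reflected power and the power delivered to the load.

|Γ| = |(59 + j155)/(209 + j155)| = 0.637
|Γ|² = 0.406
P_refl = |Γ|²·P_inc = 192 mW, P_del = (1 − |Γ|²)·P_inc = 281 mW

P_reflected ≈ 192 mW; P_delivered ≈ 281 mW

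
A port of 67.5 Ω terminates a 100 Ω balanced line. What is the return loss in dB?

RL ≈ 14.2 dB

Γ = (67.5 − 100)/(67.5 + 100) = -0.194
RL = −20·log₁₀|Γ| = −20·log₁₀(0.194)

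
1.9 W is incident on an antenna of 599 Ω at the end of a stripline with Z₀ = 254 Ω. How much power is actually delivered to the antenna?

Γ = (599 − 254)/(599 + 254) = 0.404
|Γ|² = 0.164
P_refl = |Γ|²·P_inc = 0.311 W, P_del = (1 − |Γ|²)·P_inc = 1.59 W

P_delivered ≈ 1.59 W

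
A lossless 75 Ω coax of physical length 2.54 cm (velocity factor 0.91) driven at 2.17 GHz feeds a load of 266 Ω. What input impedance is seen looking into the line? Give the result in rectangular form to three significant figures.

Z_in ≈ 23 − j21.4 Ω

λ = v/f = 0.91·c / 2.17 GHz = 0.126 m
βl = 2π·l/λ = 2π × 0.202 = 72.7°
tan(βl) = tan(72.7°) = 3.21
Z_in = Z_0·(Z_L + jZ_0·tanβl)/(Z_0 + jZ_L·tanβl)
     = 75·(266 + j241)/(75 + j853)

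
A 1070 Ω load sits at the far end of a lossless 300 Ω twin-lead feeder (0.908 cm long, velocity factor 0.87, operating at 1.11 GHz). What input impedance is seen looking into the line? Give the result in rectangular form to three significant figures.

λ = v/f = 0.87·c / 1.11 GHz = 0.235 m
βl = 2π·l/λ = 2π × 0.0386 = 13.9°
tan(βl) = tan(13.9°) = 0.248
Z_in = Z_0·(Z_L + jZ_0·tanβl)/(Z_0 + jZ_L·tanβl)
     = 300·(1070 + j74.3)/(300 + j265)

Z_in ≈ 638 − j489 Ω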